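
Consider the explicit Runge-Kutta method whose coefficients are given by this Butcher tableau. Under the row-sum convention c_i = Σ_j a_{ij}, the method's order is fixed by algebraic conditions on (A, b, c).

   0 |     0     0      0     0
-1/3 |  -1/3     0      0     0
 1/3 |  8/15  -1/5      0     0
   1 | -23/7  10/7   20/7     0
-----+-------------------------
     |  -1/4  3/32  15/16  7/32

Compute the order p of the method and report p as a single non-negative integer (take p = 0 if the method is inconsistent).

b = (-1/4, 3/32, 15/16, 7/32)
c = (0, -1/3, 1/3, 1)
Ac = (0, 0, 1/15, 10/21)
Σ b_i: (-1/4)·1 + 3/32·1 + 15/16·1 + 7/32·1 = 1 ✓
b·c: 3/32·(-1/3) + 15/16·1/3 + 7/32·1 = 1/2 ✓
b·c²: 3/32·1/9 + 15/16·1/9 + 7/32·1 = 1/3 ✓
b·Ac: 15/16·1/15 + 7/32·10/21 = 1/6 ✓
b·c³: 3/32·(-1/27) + 15/16·1/27 + 7/32·1 = 1/4 ✓
b·(c∘Ac): 15/16·1/45 + 7/32·10/21 = 1/8 ✓
b·Ac²: 15/16·(-1/45) + 7/32·10/21 = 1/12 ✓
b·A²c: 7/32·4/21 = 1/24 ✓; 4 stages ⇒ order 4.

4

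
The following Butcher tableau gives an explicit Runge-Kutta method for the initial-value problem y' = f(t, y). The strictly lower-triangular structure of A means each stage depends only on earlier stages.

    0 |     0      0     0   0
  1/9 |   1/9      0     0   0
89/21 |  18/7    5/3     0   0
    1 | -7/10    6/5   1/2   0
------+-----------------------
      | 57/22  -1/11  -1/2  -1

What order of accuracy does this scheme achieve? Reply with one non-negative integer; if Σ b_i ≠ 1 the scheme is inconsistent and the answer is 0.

1

b = (57/22, -1/11, -1/2, -1)
c = (0, 1/9, 89/21, 1)
Ac = (0, 0, 5/27, 473/210)
Σ b_i: 57/22·1 + (-1/11)·1 + (-1/2)·1 + (-1)·1 = 1 ✓
b·c: (-1/11)·1/9 + (-1/2)·89/21 + (-1)·1 = -4337/1386 ≠ 1/2 ⇒ order 1.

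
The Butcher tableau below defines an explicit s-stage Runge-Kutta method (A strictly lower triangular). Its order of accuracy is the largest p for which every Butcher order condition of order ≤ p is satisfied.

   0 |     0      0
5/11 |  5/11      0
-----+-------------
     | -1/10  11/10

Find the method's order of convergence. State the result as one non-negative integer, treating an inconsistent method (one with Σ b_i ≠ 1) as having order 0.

b = (-1/10, 11/10)
c = (0, 5/11)
Σ b_i: (-1/10)·1 + 11/10·1 = 1 ✓
b·c: 11/10·5/11 = 1/2 ✓; 2 stages ⇒ order 2.

2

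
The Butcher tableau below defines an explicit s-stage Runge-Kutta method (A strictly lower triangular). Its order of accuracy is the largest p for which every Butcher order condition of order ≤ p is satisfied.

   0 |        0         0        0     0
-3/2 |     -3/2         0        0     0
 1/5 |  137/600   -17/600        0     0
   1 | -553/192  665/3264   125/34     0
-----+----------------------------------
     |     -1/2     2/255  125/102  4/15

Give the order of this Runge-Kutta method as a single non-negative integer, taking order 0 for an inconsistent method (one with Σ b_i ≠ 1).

b = (-1/2, 2/255, 125/102, 4/15)
c = (0, -3/2, 1/5, 1)
Ac = (0, 0, 17/400, 55/128)
Σ b_i: (-1/2)·1 + 2/255·1 + 125/102·1 + 4/15·1 = 1 ✓
b·c: 2/255·(-3/2) + 125/102·1/5 + 4/15·1 = 1/2 ✓
b·c²: 2/255·9/4 + 125/102·1/25 + 4/15·1 = 1/3 ✓
b·Ac: 125/102·17/400 + 4/15·55/128 = 1/6 ✓
b·c³: 2/255·(-27/8) + 125/102·1/125 + 4/15·1 = 1/4 ✓
b·(c∘Ac): 125/102·17/2000 + 4/15·55/128 = 1/8 ✓
b·Ac²: 125/102·(-51/800) + 4/15·155/256 = 1/12 ✓
b·A²c: 4/15·5/32 = 1/24 ✓; 4 stages ⇒ order 4.

4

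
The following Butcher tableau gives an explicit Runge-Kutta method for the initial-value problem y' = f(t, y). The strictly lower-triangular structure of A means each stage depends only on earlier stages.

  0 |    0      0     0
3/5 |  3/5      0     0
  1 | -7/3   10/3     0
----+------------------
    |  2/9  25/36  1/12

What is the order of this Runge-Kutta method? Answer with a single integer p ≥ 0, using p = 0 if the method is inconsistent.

3

b = (2/9, 25/36, 1/12)
c = (0, 3/5, 1)
Ac = (0, 0, 2)
Σ b_i: 2/9·1 + 25/36·1 + 1/12·1 = 1 ✓
b·c: 25/36·3/5 + 1/12·1 = 1/2 ✓
b·c²: 25/36·9/25 + 1/12·1 = 1/3 ✓
b·Ac: 1/12·2 = 1/6 ✓; 3 stages ⇒ order 3.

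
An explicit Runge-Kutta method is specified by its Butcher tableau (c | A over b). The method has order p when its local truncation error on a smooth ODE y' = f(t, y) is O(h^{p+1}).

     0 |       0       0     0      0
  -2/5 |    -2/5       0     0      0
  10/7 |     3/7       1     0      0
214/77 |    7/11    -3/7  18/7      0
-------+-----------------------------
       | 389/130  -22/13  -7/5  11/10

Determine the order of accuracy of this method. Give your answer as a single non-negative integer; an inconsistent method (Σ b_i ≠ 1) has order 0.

b = (389/130, -22/13, -7/5, 11/10)
c = (0, -2/5, 10/7, 214/77)
Ac = (0, 0, -2/5, 942/245)
Σ b_i: 389/130·1 + (-22/13)·1 + (-7/5)·1 + 11/10·1 = 1 ✓
b·c: (-22/13)·(-2/5) + (-7/5)·10/7 + 11/10·214/77 = 789/455 ≠ 1/2 ⇒ order 1.

1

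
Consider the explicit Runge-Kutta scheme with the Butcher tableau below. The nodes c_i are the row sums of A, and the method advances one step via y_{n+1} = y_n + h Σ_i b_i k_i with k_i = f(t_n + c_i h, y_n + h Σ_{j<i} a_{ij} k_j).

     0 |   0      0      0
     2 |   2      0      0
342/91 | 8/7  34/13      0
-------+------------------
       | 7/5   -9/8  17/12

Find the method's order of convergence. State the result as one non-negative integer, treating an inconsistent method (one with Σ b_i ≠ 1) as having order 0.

b = (7/5, -9/8, 17/12)
c = (0, 2, 342/91)
Ac = (0, 0, 68/13)
Σ b_i: 7/5·1 + (-9/8)·1 + 17/12·1 = 203/120 ≠ 1 ⇒ order 0.

0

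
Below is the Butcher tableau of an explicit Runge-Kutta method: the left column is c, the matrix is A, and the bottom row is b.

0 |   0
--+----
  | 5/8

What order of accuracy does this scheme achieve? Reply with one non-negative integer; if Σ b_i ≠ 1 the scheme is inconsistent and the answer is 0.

0

b = (5/8)
c = (0)
Σ b_i: 5/8·1 = 5/8 ≠ 1 ⇒ order 0.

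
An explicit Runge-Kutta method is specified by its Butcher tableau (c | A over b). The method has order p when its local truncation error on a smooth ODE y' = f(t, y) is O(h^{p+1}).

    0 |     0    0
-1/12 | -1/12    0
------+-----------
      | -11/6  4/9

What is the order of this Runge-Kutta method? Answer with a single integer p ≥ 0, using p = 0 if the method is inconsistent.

b = (-11/6, 4/9)
c = (0, -1/12)
Σ b_i: (-11/6)·1 + 4/9·1 = -25/18 ≠ 1 ⇒ order 0.

0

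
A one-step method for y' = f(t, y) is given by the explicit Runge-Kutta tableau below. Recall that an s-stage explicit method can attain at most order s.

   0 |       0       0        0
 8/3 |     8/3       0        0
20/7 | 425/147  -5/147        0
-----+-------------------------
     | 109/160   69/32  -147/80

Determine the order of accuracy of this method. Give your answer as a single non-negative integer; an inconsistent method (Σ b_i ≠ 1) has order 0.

b = (109/160, 69/32, -147/80)
c = (0, 8/3, 20/7)
Ac = (0, 0, -40/441)
Σ b_i: 109/160·1 + 69/32·1 + (-147/80)·1 = 1 ✓
b·c: 69/32·8/3 + (-147/80)·20/7 = 1/2 ✓
b·c²: 69/32·64/9 + (-147/80)·400/49 = 1/3 ✓
b·Ac: (-147/80)·(-40/441) = 1/6 ✓; 3 stages ⇒ order 3.

3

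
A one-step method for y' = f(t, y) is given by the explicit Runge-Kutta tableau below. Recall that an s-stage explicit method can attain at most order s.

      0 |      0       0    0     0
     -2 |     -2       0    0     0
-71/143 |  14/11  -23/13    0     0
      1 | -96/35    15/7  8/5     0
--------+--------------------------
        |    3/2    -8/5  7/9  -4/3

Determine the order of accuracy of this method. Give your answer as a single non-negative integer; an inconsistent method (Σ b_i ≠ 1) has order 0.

0

b = (3/2, -8/5, 7/9, -4/3)
c = (0, -2, -71/143, 1)
Ac = (0, 0, 46/13, -25426/5005)
Σ b_i: 3/2·1 + (-8/5)·1 + 7/9·1 + (-4/3)·1 = -59/90 ≠ 1 ⇒ order 0.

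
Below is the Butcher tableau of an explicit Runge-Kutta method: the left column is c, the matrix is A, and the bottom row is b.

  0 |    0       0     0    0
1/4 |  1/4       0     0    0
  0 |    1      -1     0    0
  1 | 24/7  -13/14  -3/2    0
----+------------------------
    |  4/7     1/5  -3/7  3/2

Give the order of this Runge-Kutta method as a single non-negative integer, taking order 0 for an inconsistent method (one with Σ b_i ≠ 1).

b = (4/7, 1/5, -3/7, 3/2)
c = (0, 1/4, 0, 1)
Ac = (0, 0, -1/4, -13/56)
Σ b_i: 4/7·1 + 1/5·1 + (-3/7)·1 + 3/2·1 = 129/70 ≠ 1 ⇒ order 0.

0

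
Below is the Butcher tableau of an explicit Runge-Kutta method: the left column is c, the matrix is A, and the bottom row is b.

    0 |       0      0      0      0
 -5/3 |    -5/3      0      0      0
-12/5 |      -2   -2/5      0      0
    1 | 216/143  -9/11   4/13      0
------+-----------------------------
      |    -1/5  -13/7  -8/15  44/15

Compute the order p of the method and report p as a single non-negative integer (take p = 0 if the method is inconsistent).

0

b = (-1/5, -13/7, -8/15, 44/15)
c = (0, -5/3, -12/5, 1)
Ac = (0, 0, 2/3, 447/715)
Σ b_i: (-1/5)·1 + (-13/7)·1 + (-8/15)·1 + 44/15·1 = 12/35 ≠ 1 ⇒ order 0.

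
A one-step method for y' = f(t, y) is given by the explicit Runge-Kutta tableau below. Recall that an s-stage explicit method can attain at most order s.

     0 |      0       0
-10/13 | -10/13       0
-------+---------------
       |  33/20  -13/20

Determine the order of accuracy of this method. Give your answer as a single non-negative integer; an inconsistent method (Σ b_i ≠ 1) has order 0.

2

b = (33/20, -13/20)
c = (0, -10/13)
Σ b_i: 33/20·1 + (-13/20)·1 = 1 ✓
b·c: (-13/20)·(-10/13) = 1/2 ✓; 2 stages ⇒ order 2.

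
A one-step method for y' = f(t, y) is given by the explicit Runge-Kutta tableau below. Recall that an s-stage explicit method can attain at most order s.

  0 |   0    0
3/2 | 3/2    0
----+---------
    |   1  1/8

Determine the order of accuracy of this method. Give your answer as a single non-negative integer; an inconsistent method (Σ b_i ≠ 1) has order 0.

b = (1, 1/8)
c = (0, 3/2)
Σ b_i: 1·1 + 1/8·1 = 9/8 ≠ 1 ⇒ order 0.

0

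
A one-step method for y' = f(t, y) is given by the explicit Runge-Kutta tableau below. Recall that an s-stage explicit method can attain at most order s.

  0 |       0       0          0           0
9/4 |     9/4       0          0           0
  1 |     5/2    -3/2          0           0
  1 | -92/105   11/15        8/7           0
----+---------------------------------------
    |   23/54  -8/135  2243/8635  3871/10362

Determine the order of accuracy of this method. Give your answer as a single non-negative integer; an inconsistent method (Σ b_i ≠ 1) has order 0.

3

b = (23/54, -8/135, 2243/8635, 3871/10362)
c = (0, 9/4, 1, 1)
Ac = (0, 0, -27/8, 391/140)
Σ b_i: 23/54·1 + (-8/135)·1 + 2243/8635·1 + 3871/10362·1 = 1 ✓
b·c: (-8/135)·9/4 + 2243/8635·1 + 3871/10362·1 = 1/2 ✓
b·c²: (-8/135)·81/16 + 2243/8635·1 + 3871/10362·1 = 1/3 ✓
b·Ac: 2243/8635·(-27/8) + 3871/10362·391/140 = 1/6 ✓
b·c³: (-8/135)·729/64 + 2243/8635·1 + 3871/10362·1 = -1/24 ≠ 1/4 ⇒ order 3.
b·(c∘Ac): 2243/8635·(-27/8) + 3871/10362·391/140 = 1/6 ≠ 1/8
b·Ac²: 2243/8635·(-243/32) + 3871/10362·2719/560 = -6577/41448 ≠ 1/12
b·A²c: 3871/10362·(-27/7) = -4977/3454 ≠ 1/24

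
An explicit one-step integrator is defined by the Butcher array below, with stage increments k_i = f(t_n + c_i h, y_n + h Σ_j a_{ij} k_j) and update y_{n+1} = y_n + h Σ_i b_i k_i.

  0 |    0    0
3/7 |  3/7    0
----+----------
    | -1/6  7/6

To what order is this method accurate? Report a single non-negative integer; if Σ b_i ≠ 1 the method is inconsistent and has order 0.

2

b = (-1/6, 7/6)
c = (0, 3/7)
Σ b_i: (-1/6)·1 + 7/6·1 = 1 ✓
b·c: 7/6·3/7 = 1/2 ✓; 2 stages ⇒ order 2.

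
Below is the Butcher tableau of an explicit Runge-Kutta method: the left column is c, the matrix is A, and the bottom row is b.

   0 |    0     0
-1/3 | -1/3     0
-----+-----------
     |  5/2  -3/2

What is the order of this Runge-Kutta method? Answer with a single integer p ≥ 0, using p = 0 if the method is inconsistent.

b = (5/2, -3/2)
c = (0, -1/3)
Σ b_i: 5/2·1 + (-3/2)·1 = 1 ✓
b·c: (-3/2)·(-1/3) = 1/2 ✓; 2 stages ⇒ order 2.

2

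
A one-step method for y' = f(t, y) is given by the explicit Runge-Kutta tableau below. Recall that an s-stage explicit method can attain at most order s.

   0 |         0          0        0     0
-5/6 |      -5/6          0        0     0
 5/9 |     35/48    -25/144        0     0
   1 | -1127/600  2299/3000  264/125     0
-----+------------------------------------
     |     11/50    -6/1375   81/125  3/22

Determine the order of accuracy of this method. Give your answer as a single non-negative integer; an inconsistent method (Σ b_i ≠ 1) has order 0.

b = (11/50, -6/1375, 81/125, 3/22)
c = (0, -5/6, 5/9, 1)
Ac = (0, 0, 125/864, 77/144)
Σ b_i: 11/50·1 + (-6/1375)·1 + 81/125·1 + 3/22·1 = 1 ✓
b·c: (-6/1375)·(-5/6) + 81/125·5/9 + 3/22·1 = 1/2 ✓
b·c²: (-6/1375)·25/36 + 81/125·25/81 + 3/22·1 = 1/3 ✓
b·Ac: 81/125·125/864 + 3/22·77/144 = 1/6 ✓
b·c³: (-6/1375)·(-125/216) + 81/125·125/729 + 3/22·1 = 1/4 ✓
b·(c∘Ac): 81/125·625/7776 + 3/22·77/144 = 1/8 ✓
b·Ac²: 81/125·(-625/5184) + 3/22·341/288 = 1/12 ✓
b·A²c: 3/22·11/36 = 1/24 ✓; 4 stages ⇒ order 4.

4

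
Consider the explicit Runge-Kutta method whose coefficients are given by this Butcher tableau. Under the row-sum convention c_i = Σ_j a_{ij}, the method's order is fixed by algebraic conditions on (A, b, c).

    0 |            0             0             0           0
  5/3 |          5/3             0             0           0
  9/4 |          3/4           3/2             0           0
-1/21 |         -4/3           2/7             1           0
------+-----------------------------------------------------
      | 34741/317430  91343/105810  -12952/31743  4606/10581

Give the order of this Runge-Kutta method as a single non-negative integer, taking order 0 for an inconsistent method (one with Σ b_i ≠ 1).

b = (34741/317430, 91343/105810, -12952/31743, 4606/10581)
c = (0, 5/3, 9/4, -1/21)
Ac = (0, 0, 5/2, 229/84)
Σ b_i: 34741/317430·1 + 91343/105810·1 + (-12952/31743)·1 + 4606/10581·1 = 1 ✓
b·c: 91343/105810·5/3 + (-12952/31743)·9/4 + 4606/10581·(-1/21) = 1/2 ✓
b·c²: 91343/105810·25/9 + (-12952/31743)·81/16 + 4606/10581·1/441 = 1/3 ✓
b·Ac: (-12952/31743)·5/2 + 4606/10581·229/84 = 1/6 ✓
b·c³: 91343/105810·125/27 + (-12952/31743)·729/64 + 4606/10581·(-1/9261) = -385795/592536 ≠ 1/4 ⇒ order 3.
b·(c∘Ac): (-12952/31743)·45/8 + 4606/10581·(-229/1764) = -447893/190458 ≠ 1/8
b·Ac²: (-12952/31743)·25/6 + 4606/10581·5903/1008 = 215629/253944 ≠ 1/12
b·A²c: 4606/10581·5/2 = 11515/10581 ≠ 1/24

3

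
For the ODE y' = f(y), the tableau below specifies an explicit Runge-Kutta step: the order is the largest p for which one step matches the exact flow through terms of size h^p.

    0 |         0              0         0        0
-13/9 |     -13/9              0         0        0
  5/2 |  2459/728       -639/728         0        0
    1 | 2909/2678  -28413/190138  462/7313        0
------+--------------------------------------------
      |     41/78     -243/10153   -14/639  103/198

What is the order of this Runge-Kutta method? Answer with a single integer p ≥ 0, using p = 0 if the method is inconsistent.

4

b = (41/78, -243/10153, -14/639, 103/198)
c = (0, -13/9, 5/2, 1)
Ac = (0, 0, 71/56, 77/206)
Σ b_i: 41/78·1 + (-243/10153)·1 + (-14/639)·1 + 103/198·1 = 1 ✓
b·c: (-243/10153)·(-13/9) + (-14/639)·5/2 + 103/198·1 = 1/2 ✓
b·c²: (-243/10153)·169/81 + (-14/639)·25/4 + 103/198·1 = 1/3 ✓
b·Ac: (-14/639)·71/56 + 103/198·77/206 = 1/6 ✓
b·c³: (-243/10153)·(-2197/729) + (-14/639)·125/8 + 103/198·1 = 1/4 ✓
b·(c∘Ac): (-14/639)·355/112 + 103/198·77/206 = 1/8 ✓
b·Ac²: (-14/639)·(-923/504) + 103/198·77/927 = 1/12 ✓
b·A²c: 103/198·33/412 = 1/24 ✓; 4 stages ⇒ order 4.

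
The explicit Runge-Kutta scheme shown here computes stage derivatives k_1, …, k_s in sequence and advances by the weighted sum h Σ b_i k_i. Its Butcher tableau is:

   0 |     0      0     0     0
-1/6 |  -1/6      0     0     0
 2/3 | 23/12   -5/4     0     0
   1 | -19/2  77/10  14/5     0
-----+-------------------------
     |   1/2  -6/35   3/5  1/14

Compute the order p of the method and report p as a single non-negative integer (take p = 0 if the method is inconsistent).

b = (1/2, -6/35, 3/5, 1/14)
c = (0, -1/6, 2/3, 1)
Ac = (0, 0, 5/24, 7/12)
Σ b_i: 1/2·1 + (-6/35)·1 + 3/5·1 + 1/14·1 = 1 ✓
b·c: (-6/35)·(-1/6) + 3/5·2/3 + 1/14·1 = 1/2 ✓
b·c²: (-6/35)·1/36 + 3/5·4/9 + 1/14·1 = 1/3 ✓
b·Ac: 3/5·5/24 + 1/14·7/12 = 1/6 ✓
b·c³: (-6/35)·(-1/216) + 3/5·8/27 + 1/14·1 = 1/4 ✓
b·(c∘Ac): 3/5·5/36 + 1/14·7/12 = 1/8 ✓
b·Ac²: 3/5·(-5/144) + 1/14·35/24 = 1/12 ✓
b·A²c: 1/14·7/12 = 1/24 ✓; 4 stages ⇒ order 4.

4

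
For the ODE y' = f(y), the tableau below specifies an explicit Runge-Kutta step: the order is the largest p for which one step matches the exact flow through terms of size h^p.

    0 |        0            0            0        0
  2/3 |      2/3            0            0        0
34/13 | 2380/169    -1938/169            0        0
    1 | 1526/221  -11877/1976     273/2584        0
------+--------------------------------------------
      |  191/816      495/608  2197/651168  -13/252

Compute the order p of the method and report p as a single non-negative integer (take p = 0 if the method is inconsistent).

4

b = (191/816, 495/608, 2197/651168, -13/252)
c = (0, 2/3, 34/13, 1)
Ac = (0, 0, -1292/169, -97/26)
Σ b_i: 191/816·1 + 495/608·1 + 2197/651168·1 + (-13/252)·1 = 1 ✓
b·c: 495/608·2/3 + 2197/651168·34/13 + (-13/252)·1 = 1/2 ✓
b·c²: 495/608·4/9 + 2197/651168·1156/169 + (-13/252)·1 = 1/3 ✓
b·Ac: 2197/651168·(-1292/169) + (-13/252)·(-97/26) = 1/6 ✓
b·c³: 495/608·8/27 + 2197/651168·39304/2197 + (-13/252)·1 = 1/4 ✓
b·(c∘Ac): 2197/651168·(-43928/2197) + (-13/252)·(-97/26) = 1/8 ✓
b·Ac²: 2197/651168·(-2584/507) + (-13/252)·(-76/39) = 1/12 ✓
b·A²c: (-13/252)·(-21/26) = 1/24 ✓; 4 stages ⇒ order 4.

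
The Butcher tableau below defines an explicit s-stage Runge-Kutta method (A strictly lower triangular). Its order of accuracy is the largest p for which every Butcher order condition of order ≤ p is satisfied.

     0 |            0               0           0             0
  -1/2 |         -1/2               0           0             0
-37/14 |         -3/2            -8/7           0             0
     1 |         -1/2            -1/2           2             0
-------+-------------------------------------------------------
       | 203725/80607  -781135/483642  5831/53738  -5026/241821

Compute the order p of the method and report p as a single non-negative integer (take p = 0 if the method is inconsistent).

3

b = (203725/80607, -781135/483642, 5831/53738, -5026/241821)
c = (0, -1/2, -37/14, 1)
Ac = (0, 0, 4/7, -141/28)
Σ b_i: 203725/80607·1 + (-781135/483642)·1 + 5831/53738·1 + (-5026/241821)·1 = 1 ✓
b·c: (-781135/483642)·(-1/2) + 5831/53738·(-37/14) + (-5026/241821)·1 = 1/2 ✓
b·c²: (-781135/483642)·1/4 + 5831/53738·1369/196 + (-5026/241821)·1 = 1/3 ✓
b·Ac: 5831/53738·4/7 + (-5026/241821)·(-141/28) = 1/6 ✓
b·c³: (-781135/483642)·(-1/8) + 5831/53738·(-50653/2744) + (-5026/241821)·1 = -1174865/644856 ≠ 1/4 ⇒ order 3.
b·(c∘Ac): 5831/53738·(-74/49) + (-5026/241821)·(-141/28) = -9545/161214 ≠ 1/8
b·Ac²: 5831/53738·(-2/7) + (-5026/241821)·5427/392 = -239801/752332 ≠ 1/12
b·A²c: (-5026/241821)·8/7 = -5744/241821 ≠ 1/24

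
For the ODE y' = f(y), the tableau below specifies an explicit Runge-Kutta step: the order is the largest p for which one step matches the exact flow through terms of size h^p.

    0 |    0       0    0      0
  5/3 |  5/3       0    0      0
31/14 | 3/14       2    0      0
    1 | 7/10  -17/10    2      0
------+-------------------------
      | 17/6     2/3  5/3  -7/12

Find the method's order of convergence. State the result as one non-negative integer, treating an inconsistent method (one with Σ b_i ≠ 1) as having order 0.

0

b = (17/6, 2/3, 5/3, -7/12)
c = (0, 5/3, 31/14, 1)
Ac = (0, 0, 10/3, 67/42)
Σ b_i: 17/6·1 + 2/3·1 + 5/3·1 + (-7/12)·1 = 55/12 ≠ 1 ⇒ order 0.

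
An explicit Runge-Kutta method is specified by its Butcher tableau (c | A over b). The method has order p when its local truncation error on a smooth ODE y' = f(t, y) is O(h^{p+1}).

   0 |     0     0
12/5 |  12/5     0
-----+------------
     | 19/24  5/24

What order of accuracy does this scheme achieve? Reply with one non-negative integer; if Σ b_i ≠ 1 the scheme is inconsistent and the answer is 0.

b = (19/24, 5/24)
c = (0, 12/5)
Σ b_i: 19/24·1 + 5/24·1 = 1 ✓
b·c: 5/24·12/5 = 1/2 ✓; 2 stages ⇒ order 2.

2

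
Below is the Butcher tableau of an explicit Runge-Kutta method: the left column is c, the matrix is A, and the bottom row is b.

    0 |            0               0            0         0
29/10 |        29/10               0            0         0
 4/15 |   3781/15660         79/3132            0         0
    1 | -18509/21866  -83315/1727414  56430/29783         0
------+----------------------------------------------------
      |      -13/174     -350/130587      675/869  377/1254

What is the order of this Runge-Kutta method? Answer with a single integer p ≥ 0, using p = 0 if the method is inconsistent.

b = (-13/174, -350/130587, 675/869, 377/1254)
c = (0, 29/10, 4/15, 1)
Ac = (0, 0, 79/1080, 19/52)
Σ b_i: (-13/174)·1 + (-350/130587)·1 + 675/869·1 + 377/1254·1 = 1 ✓
b·c: (-350/130587)·29/10 + 675/869·4/15 + 377/1254·1 = 1/2 ✓
b·c²: (-350/130587)·841/100 + 675/869·16/225 + 377/1254·1 = 1/3 ✓
b·Ac: 675/869·79/1080 + 377/1254·19/52 = 1/6 ✓
b·c³: (-350/130587)·24389/1000 + 675/869·64/3375 + 377/1254·1 = 1/4 ✓
b·(c∘Ac): 675/869·79/4050 + 377/1254·19/52 = 1/8 ✓
b·Ac²: 675/869·2291/10800 + 377/1254·(-817/3016) = 1/12 ✓
b·A²c: 377/1254·209/1508 = 1/24 ✓; 4 stages ⇒ order 4.

4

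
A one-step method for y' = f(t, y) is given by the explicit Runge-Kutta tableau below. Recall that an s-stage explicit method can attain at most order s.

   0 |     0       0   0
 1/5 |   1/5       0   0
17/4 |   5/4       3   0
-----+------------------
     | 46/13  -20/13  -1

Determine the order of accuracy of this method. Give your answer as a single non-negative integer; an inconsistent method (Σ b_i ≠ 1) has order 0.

b = (46/13, -20/13, -1)
c = (0, 1/5, 17/4)
Ac = (0, 0, 3/5)
Σ b_i: 46/13·1 + (-20/13)·1 + (-1)·1 = 1 ✓
b·c: (-20/13)·1/5 + (-1)·17/4 = -237/52 ≠ 1/2 ⇒ order 1.

1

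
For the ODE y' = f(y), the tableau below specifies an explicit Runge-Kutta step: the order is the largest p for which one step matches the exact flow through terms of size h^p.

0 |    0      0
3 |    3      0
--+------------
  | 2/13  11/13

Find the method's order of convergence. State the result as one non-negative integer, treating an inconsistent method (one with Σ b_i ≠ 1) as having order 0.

b = (2/13, 11/13)
c = (0, 3)
Σ b_i: 2/13·1 + 11/13·1 = 1 ✓
b·c: 11/13·3 = 33/13 ≠ 1/2 ⇒ order 1.

1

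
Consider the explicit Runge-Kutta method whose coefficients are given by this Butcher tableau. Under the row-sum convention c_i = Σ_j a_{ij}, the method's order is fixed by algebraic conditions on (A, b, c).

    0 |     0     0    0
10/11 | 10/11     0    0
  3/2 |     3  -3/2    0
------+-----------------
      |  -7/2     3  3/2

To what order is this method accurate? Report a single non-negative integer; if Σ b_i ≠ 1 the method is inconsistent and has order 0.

b = (-7/2, 3, 3/2)
c = (0, 10/11, 3/2)
Ac = (0, 0, -15/11)
Σ b_i: (-7/2)·1 + 3·1 + 3/2·1 = 1 ✓
b·c: 3·10/11 + 3/2·3/2 = 219/44 ≠ 1/2 ⇒ order 1.

1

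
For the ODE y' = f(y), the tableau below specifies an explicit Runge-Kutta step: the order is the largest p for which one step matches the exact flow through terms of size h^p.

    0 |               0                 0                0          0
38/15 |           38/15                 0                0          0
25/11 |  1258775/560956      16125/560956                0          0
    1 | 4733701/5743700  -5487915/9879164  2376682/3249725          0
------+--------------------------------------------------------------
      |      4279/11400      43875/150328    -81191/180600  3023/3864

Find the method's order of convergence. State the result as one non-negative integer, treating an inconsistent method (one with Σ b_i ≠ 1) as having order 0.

4

b = (4279/11400, 43875/150328, -81191/180600, 3023/3864)
c = (0, 38/15, 25/11, 1)
Ac = (0, 0, 1075/14762, 1541/6046)
Σ b_i: 4279/11400·1 + 43875/150328·1 + (-81191/180600)·1 + 3023/3864·1 = 1 ✓
b·c: 43875/150328·38/15 + (-81191/180600)·25/11 + 3023/3864·1 = 1/2 ✓
b·c²: 43875/150328·1444/225 + (-81191/180600)·625/121 + 3023/3864·1 = 1/3 ✓
b·Ac: (-81191/180600)·1075/14762 + 3023/3864·1541/6046 = 1/6 ✓
b·c³: 43875/150328·54872/3375 + (-81191/180600)·15625/1331 + 3023/3864·1 = 1/4 ✓
b·(c∘Ac): (-81191/180600)·26875/162382 + 3023/3864·1541/6046 = 1/8 ✓
b·Ac²: (-81191/180600)·4085/22143 + 3023/3864·9637/45345 = 1/12 ✓
b·A²c: 3023/3864·161/3023 = 1/24 ✓; 4 stages ⇒ order 4.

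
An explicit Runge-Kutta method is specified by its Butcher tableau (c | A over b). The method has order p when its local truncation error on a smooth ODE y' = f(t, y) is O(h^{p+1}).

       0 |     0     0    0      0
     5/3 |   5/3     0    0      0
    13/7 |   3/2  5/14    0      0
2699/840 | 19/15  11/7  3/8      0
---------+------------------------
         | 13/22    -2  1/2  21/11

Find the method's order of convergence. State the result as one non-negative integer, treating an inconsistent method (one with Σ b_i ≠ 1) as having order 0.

b = (13/22, -2, 1/2, 21/11)
c = (0, 5/3, 13/7, 2699/840)
Ac = (0, 0, 25/42, 557/168)
Σ b_i: 13/22·1 + (-2)·1 + 1/2·1 + 21/11·1 = 1 ✓
b·c: (-2)·5/3 + 1/2·13/7 + 21/11·2699/840 = 34459/9240 ≠ 1/2 ⇒ order 1.

1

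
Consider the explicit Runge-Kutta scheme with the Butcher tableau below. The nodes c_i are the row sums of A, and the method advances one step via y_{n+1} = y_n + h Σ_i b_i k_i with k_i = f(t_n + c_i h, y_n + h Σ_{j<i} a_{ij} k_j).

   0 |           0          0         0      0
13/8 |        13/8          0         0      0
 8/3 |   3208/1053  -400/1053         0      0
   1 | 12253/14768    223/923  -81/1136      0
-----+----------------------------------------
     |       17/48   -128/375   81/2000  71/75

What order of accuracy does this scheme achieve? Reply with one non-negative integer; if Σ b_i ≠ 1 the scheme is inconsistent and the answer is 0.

b = (17/48, -128/375, 81/2000, 71/75)
c = (0, 13/8, 8/3, 1)
Ac = (0, 0, -50/81, 115/568)
Σ b_i: 17/48·1 + (-128/375)·1 + 81/2000·1 + 71/75·1 = 1 ✓
b·c: (-128/375)·13/8 + 81/2000·8/3 + 71/75·1 = 1/2 ✓
b·c²: (-128/375)·169/64 + 81/2000·64/9 + 71/75·1 = 1/3 ✓
b·Ac: 81/2000·(-50/81) + 71/75·115/568 = 1/6 ✓
b·c³: (-128/375)·2197/512 + 81/2000·512/27 + 71/75·1 = 1/4 ✓
b·(c∘Ac): 81/2000·(-400/243) + 71/75·115/568 = 1/8 ✓
b·Ac²: 81/2000·(-325/324) + 71/75·595/4544 = 1/12 ✓
b·A²c: 71/75·25/568 = 1/24 ✓; 4 stages ⇒ order 4.

4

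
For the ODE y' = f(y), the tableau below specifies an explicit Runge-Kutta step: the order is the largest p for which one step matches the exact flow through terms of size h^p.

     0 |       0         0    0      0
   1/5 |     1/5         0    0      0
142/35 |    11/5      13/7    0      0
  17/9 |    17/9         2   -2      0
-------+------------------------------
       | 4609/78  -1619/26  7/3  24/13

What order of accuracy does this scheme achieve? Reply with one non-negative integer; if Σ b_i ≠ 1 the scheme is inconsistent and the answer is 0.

2

b = (4609/78, -1619/26, 7/3, 24/13)
c = (0, 1/5, 142/35, 17/9)
Ac = (0, 0, 13/35, -54/7)
Σ b_i: 4609/78·1 + (-1619/26)·1 + 7/3·1 + 24/13·1 = 1 ✓
b·c: (-1619/26)·1/5 + 7/3·142/35 + 24/13·17/9 = 1/2 ✓
b·c²: (-1619/26)·1/25 + 7/3·20164/1225 + 24/13·289/81 = 1044317/24570 ≠ 1/3 ⇒ order 2.
b·Ac: 7/3·13/35 + 24/13·(-54/7) = -18257/1365 ≠ 1/6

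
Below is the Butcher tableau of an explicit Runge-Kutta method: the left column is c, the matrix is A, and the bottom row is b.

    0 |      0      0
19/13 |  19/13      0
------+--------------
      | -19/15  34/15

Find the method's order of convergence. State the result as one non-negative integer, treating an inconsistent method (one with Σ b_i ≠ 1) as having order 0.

1

b = (-19/15, 34/15)
c = (0, 19/13)
Σ b_i: (-19/15)·1 + 34/15·1 = 1 ✓
b·c: 34/15·19/13 = 646/195 ≠ 1/2 ⇒ order 1.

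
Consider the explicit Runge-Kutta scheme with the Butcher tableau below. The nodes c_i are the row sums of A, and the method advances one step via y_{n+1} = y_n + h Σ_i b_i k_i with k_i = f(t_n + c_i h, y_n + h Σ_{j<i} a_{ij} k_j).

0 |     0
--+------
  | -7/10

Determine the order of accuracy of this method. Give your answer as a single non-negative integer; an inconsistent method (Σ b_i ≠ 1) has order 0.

b = (-7/10)
c = (0)
Σ b_i: (-7/10)·1 = -7/10 ≠ 1 ⇒ order 0.

0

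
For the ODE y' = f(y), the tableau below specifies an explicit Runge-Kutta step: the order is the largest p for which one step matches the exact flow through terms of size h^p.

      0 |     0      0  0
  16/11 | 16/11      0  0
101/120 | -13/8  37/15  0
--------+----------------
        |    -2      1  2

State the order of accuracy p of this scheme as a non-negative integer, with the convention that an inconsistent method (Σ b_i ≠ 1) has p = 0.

b = (-2, 1, 2)
c = (0, 16/11, 101/120)
Ac = (0, 0, 592/165)
Σ b_i: (-2)·1 + 1·1 + 2·1 = 1 ✓
b·c: 1·16/11 + 2·101/120 = 2071/660 ≠ 1/2 ⇒ order 1.

1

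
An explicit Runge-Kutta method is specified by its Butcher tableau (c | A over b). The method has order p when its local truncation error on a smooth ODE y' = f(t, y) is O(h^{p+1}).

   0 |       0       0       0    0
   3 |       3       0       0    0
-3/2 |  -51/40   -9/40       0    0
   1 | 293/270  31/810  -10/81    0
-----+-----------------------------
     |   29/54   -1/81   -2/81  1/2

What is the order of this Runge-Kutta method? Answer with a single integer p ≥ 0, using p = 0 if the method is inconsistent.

b = (29/54, -1/81, -2/81, 1/2)
c = (0, 3, -3/2, 1)
Ac = (0, 0, -27/40, 3/10)
Σ b_i: 29/54·1 + (-1/81)·1 + (-2/81)·1 + 1/2·1 = 1 ✓
b·c: (-1/81)·3 + (-2/81)·(-3/2) + 1/2·1 = 1/2 ✓
b·c²: (-1/81)·9 + (-2/81)·9/4 + 1/2·1 = 1/3 ✓
b·Ac: (-2/81)·(-27/40) + 1/2·3/10 = 1/6 ✓
b·c³: (-1/81)·27 + (-2/81)·(-27/8) + 1/2·1 = 1/4 ✓
b·(c∘Ac): (-2/81)·81/80 + 1/2·3/10 = 1/8 ✓
b·Ac²: (-2/81)·(-81/40) + 1/2·1/15 = 1/12 ✓
b·A²c: 1/2·1/12 = 1/24 ✓; 4 stages ⇒ order 4.

4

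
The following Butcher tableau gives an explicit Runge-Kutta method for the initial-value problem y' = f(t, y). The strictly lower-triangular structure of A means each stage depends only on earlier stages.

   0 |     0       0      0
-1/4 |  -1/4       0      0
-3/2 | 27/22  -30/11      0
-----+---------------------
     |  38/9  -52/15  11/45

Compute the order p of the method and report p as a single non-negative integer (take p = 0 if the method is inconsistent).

3

b = (38/9, -52/15, 11/45)
c = (0, -1/4, -3/2)
Ac = (0, 0, 15/22)
Σ b_i: 38/9·1 + (-52/15)·1 + 11/45·1 = 1 ✓
b·c: (-52/15)·(-1/4) + 11/45·(-3/2) = 1/2 ✓
b·c²: (-52/15)·1/16 + 11/45·9/4 = 1/3 ✓
b·Ac: 11/45·15/22 = 1/6 ✓; 3 stages ⇒ order 3.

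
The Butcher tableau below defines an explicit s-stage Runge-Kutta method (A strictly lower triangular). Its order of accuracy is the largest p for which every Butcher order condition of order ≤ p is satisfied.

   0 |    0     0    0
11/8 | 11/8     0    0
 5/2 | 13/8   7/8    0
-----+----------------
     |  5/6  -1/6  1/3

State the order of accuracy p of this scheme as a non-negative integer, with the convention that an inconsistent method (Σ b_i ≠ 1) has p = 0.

b = (5/6, -1/6, 1/3)
c = (0, 11/8, 5/2)
Ac = (0, 0, 77/64)
Σ b_i: 5/6·1 + (-1/6)·1 + 1/3·1 = 1 ✓
b·c: (-1/6)·11/8 + 1/3·5/2 = 29/48 ≠ 1/2 ⇒ order 1.

1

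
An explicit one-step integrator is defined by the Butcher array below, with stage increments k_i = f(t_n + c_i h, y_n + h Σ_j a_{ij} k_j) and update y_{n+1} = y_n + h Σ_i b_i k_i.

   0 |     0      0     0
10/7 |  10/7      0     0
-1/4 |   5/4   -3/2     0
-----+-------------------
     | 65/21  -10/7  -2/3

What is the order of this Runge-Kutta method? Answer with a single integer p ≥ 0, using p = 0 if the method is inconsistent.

b = (65/21, -10/7, -2/3)
c = (0, 10/7, -1/4)
Ac = (0, 0, -15/7)
Σ b_i: 65/21·1 + (-10/7)·1 + (-2/3)·1 = 1 ✓
b·c: (-10/7)·10/7 + (-2/3)·(-1/4) = -551/294 ≠ 1/2 ⇒ order 1.

1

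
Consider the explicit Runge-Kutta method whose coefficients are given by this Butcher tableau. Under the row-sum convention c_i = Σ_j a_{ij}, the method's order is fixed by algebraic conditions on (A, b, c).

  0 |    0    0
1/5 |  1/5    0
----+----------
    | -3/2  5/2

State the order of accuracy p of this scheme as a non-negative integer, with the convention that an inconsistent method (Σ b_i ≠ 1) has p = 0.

2

b = (-3/2, 5/2)
c = (0, 1/5)
Σ b_i: (-3/2)·1 + 5/2·1 = 1 ✓
b·c: 5/2·1/5 = 1/2 ✓; 2 stages ⇒ order 2.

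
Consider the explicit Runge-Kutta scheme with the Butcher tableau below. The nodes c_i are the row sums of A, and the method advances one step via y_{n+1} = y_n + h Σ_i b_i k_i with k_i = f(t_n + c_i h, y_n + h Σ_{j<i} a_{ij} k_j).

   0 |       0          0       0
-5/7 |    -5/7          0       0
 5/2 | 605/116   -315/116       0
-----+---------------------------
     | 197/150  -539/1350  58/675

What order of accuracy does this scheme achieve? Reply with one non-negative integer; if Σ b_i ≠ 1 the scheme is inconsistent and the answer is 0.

3

b = (197/150, -539/1350, 58/675)
c = (0, -5/7, 5/2)
Ac = (0, 0, 225/116)
Σ b_i: 197/150·1 + (-539/1350)·1 + 58/675·1 = 1 ✓
b·c: (-539/1350)·(-5/7) + 58/675·5/2 = 1/2 ✓
b·c²: (-539/1350)·25/49 + 58/675·25/4 = 1/3 ✓
b·Ac: 58/675·225/116 = 1/6 ✓; 3 stages ⇒ order 3.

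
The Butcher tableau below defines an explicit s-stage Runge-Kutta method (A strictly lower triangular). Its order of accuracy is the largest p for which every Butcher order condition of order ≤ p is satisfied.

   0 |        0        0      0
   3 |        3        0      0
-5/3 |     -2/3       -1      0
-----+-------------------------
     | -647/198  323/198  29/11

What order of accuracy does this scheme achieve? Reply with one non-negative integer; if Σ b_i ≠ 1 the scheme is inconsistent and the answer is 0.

b = (-647/198, 323/198, 29/11)
c = (0, 3, -5/3)
Ac = (0, 0, -3)
Σ b_i: (-647/198)·1 + 323/198·1 + 29/11·1 = 1 ✓
b·c: 323/198·3 + 29/11·(-5/3) = 1/2 ✓
b·c²: 323/198·9 + 29/11·25/9 = 4357/198 ≠ 1/3 ⇒ order 2.
b·Ac: 29/11·(-3) = -87/11 ≠ 1/6

2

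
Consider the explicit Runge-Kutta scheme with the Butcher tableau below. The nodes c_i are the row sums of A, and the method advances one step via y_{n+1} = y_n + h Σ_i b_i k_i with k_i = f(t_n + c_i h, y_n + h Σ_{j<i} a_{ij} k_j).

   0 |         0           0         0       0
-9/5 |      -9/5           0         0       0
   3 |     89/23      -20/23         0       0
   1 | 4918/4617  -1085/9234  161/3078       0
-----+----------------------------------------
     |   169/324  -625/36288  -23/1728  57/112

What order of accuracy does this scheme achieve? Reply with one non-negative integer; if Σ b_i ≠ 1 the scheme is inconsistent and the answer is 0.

b = (169/324, -625/36288, -23/1728, 57/112)
c = (0, -9/5, 3, 1)
Ac = (0, 0, 36/23, 7/19)
Σ b_i: 169/324·1 + (-625/36288)·1 + (-23/1728)·1 + 57/112·1 = 1 ✓
b·c: (-625/36288)·(-9/5) + (-23/1728)·3 + 57/112·1 = 1/2 ✓
b·c²: (-625/36288)·81/25 + (-23/1728)·9 + 57/112·1 = 1/3 ✓
b·Ac: (-23/1728)·36/23 + 57/112·7/19 = 1/6 ✓
b·c³: (-625/36288)·(-729/125) + (-23/1728)·27 + 57/112·1 = 1/4 ✓
b·(c∘Ac): (-23/1728)·108/23 + 57/112·7/19 = 1/8 ✓
b·Ac²: (-23/1728)·(-324/115) + 57/112·77/855 = 1/12 ✓
b·A²c: 57/112·14/171 = 1/24 ✓; 4 stages ⇒ order 4.

4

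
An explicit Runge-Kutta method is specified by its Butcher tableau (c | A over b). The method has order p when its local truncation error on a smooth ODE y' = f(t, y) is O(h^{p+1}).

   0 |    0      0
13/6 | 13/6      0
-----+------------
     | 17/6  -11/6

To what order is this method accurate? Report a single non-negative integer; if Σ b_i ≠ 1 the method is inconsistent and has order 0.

1

b = (17/6, -11/6)
c = (0, 13/6)
Σ b_i: 17/6·1 + (-11/6)·1 = 1 ✓
b·c: (-11/6)·13/6 = -143/36 ≠ 1/2 ⇒ order 1.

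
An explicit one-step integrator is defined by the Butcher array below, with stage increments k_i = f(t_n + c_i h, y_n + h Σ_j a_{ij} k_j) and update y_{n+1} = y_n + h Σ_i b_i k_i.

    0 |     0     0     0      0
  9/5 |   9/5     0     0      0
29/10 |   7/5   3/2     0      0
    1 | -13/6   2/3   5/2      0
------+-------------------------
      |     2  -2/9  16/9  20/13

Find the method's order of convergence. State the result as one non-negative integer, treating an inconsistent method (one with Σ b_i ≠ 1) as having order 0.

b = (2, -2/9, 16/9, 20/13)
c = (0, 9/5, 29/10, 1)
Ac = (0, 0, 27/10, 169/20)
Σ b_i: 2·1 + (-2/9)·1 + 16/9·1 + 20/13·1 = 596/117 ≠ 1 ⇒ order 0.

0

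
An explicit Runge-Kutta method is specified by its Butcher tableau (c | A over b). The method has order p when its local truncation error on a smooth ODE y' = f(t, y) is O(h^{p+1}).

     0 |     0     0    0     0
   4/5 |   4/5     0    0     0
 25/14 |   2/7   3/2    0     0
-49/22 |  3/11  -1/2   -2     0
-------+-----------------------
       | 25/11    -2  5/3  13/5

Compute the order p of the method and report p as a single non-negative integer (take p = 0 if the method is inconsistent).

b = (25/11, -2, 5/3, 13/5)
c = (0, 4/5, 25/14, -49/22)
Ac = (0, 0, 6/5, -139/35)
Σ b_i: 25/11·1 + (-2)·1 + 5/3·1 + 13/5·1 = 749/165 ≠ 1 ⇒ order 0.

0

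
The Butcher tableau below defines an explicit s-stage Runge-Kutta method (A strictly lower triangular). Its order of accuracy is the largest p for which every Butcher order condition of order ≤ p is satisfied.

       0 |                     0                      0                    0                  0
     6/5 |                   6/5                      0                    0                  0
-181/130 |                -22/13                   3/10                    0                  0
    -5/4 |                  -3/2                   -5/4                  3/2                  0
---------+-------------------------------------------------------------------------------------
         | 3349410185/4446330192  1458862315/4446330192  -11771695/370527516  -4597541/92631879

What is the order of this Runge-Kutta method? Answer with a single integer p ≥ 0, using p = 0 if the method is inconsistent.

3

b = (3349410185/4446330192, 1458862315/4446330192, -11771695/370527516, -4597541/92631879)
c = (0, 6/5, -181/130, -5/4)
Ac = (0, 0, 9/25, -933/260)
Σ b_i: 3349410185/4446330192·1 + 1458862315/4446330192·1 + (-11771695/370527516)·1 + (-4597541/92631879)·1 = 1 ✓
b·c: 1458862315/4446330192·6/5 + (-11771695/370527516)·(-181/130) + (-4597541/92631879)·(-5/4) = 1/2 ✓
b·c²: 1458862315/4446330192·36/25 + (-11771695/370527516)·32761/16900 + (-4597541/92631879)·25/16 = 1/3 ✓
b·Ac: (-11771695/370527516)·9/25 + (-4597541/92631879)·(-933/260) = 1/6 ✓
b·c³: 1458862315/4446330192·216/125 + (-11771695/370527516)·(-5929741/2197000) + (-4597541/92631879)·(-125/64) = 1444385648339/1926743083200 ≠ 1/4 ⇒ order 3.
b·(c∘Ac): (-11771695/370527516)·(-1629/3250) + (-4597541/92631879)·933/208 = -2553005317/12350917200 ≠ 1/8
b·Ac²: (-11771695/370527516)·54/125 + (-4597541/92631879)·37443/33800 = -5515823669/80280961800 ≠ 1/12
b·A²c: (-4597541/92631879)·27/50 = -13792623/514621550 ≠ 1/24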